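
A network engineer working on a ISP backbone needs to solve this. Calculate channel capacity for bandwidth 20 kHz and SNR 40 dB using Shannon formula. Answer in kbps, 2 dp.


Given: B = 20 kHz, SNR = 40 dB
SNR linear = 10^(40/10) = 10000
1 + SNR = 10001
log2(10001) = 13.2878566418
C = 20 * 1000 * 13.2878566418 = 265757.1328 bps
C = 265.757133 kbps -> 265.76 kbps (2 dp)

265.76


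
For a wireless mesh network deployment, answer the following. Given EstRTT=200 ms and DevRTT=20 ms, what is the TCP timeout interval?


Given: EstRTT = 200 ms, DevRTT = 20 ms
Timeout = EstRTT + 4 * DevRTT
4 * DevRTT = 4 * 20 = 80
Timeout = 200 + 80 = 280 ms

280


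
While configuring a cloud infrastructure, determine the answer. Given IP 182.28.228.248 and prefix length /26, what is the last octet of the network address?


Given: IP = 182.28.228.248, prefix = /26
Subnet mask = 255.255.255.192
Last octet of IP: 248
Last octet of mask: 192
Network last octet = 248 AND 192 = 192

192


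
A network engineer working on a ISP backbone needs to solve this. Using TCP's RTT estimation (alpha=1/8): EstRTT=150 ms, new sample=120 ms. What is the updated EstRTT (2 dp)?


Given: EstRTT = 150 ms, SampleRTT = 120 ms, alpha = 1/8
New EstRTT = (1 - alpha) * EstRTT + alpha * SampleRTT
(7/8) * 150 = 131.25
(1/8) * 120 = 15
New EstRTT = 131.25 + 15 = 146.25 ms -> 146.25 ms (2 dp)

146.25


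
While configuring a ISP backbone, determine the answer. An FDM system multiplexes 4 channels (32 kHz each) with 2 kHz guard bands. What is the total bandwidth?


Given: 4 channels, 32 kHz each, guard = 2 kHz
Channel bandwidth = 4 * 32 = 128 kHz
Guard bands = 3 gaps * 2 kHz = 6 kHz
Total = 128 + 6 = 134 kHz

134


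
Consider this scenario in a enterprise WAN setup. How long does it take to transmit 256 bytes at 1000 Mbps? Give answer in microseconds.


Given: packet = 256 bytes, bandwidth = 1000 Mbps
Packet in bits = 256 * 8 = 2048 bits
Bandwidth = 1000 * 10^6 = 1000000000 bps
Time = 2048 / 1000000000 seconds
Time in us = 2048 * 10^6 / 1000000000 = 2.048

2.048


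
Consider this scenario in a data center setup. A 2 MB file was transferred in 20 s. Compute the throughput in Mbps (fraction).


Given: file = 2 MB, time = 20 s
File in Mb = 2 * 8 = 16 Mb
Throughput = 16 / 20 Mbps
Throughput = 4/5 Mbps

4/5


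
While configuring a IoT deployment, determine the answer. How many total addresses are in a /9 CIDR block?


Given: CIDR prefix /9
Host bits = 32 - 9 = 23
Total addresses = 2^23 = 8388608

8388608


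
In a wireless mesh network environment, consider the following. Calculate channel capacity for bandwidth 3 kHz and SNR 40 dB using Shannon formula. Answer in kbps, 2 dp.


Given: B = 3 kHz, SNR = 40 dB
SNR linear = 10^(40/10) = 10000
1 + SNR = 10001
log2(10001) = 13.2878566418
C = 3 * 1000 * 13.2878566418 = 39863.5699 bps
C = 39.863570 kbps -> 39.86 kbps (2 dp)

39.86


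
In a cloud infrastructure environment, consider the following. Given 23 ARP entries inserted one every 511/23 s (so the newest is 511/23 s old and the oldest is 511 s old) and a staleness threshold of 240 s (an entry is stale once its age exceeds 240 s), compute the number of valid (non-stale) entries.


Ages are k * 511/23 s for k = 1..23 (spacing = 22.2174 s).
Entry k is valid iff k * 511/23 <= 240 iff k <= 23 * 240 / 511 = 10.8023
n_valid = floor(10.8023) = 10
(n_stale = 23 - 10 = 13)

10


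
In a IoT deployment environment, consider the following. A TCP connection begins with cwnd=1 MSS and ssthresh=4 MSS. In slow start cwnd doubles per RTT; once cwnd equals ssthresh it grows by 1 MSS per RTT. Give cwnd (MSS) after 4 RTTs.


RTT 0: cwnd = 1 MSS (initial)
RTT 1: cwnd = 2 MSS (slow start, doubled)
RTT 2: cwnd = 4 MSS (slow start, doubled)
RTT 3: cwnd = 5 MSS (congestion avoidance, +1)
RTT 4: cwnd = 6 MSS (congestion avoidance, +1)

6


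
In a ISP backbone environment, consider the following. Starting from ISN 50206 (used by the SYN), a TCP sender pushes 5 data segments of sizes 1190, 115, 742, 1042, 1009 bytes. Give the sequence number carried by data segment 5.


The SYN occupies sequence number ISN = 50206, so the first data byte is ISN + 1 = 50207.
SEQ of data segment i = (ISN + 1) + sum of payload sizes of segments 1..i-1.
Segment 1: SEQ = 50207, payload = 1190 bytes
Segment 2: SEQ = 51397, payload = 115 bytes
Segment 3: SEQ = 51512, payload = 742 bytes
Segment 4: SEQ = 52254, payload = 1042 bytes
Segment 5: SEQ = 53296, payload = 1009 bytes
SEQ of segment 5 = 50207 + 1190 + 115 + 742 + 1042 = 53296

53296


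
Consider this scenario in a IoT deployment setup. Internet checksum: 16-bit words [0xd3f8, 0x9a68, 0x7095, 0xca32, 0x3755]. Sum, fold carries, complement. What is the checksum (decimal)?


Given words: [0xd3f8, 0x9a68, 0x7095, 0xca32, 0x3755]
Step 1: Sum all words
Raw sum = 54264 + 39528 + 28821 + 51762 + 14165 = 188540
Step 2: Fold carry: (57468 + 2) = 57470
One's complement = ~57470 & 0xFFFF = 8065

8065


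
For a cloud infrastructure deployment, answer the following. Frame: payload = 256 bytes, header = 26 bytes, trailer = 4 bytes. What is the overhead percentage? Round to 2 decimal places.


Given: payload = 256 B, header = 26 B, trailer = 4 B
Overhead bytes = header + trailer = 26 + 4 = 30
Total frame = payload + overhead = 256 + 30 = 286
Overhead % = 30 / 286 * 100 = 10.4895% -> 10.49% (2 dp)

10.49


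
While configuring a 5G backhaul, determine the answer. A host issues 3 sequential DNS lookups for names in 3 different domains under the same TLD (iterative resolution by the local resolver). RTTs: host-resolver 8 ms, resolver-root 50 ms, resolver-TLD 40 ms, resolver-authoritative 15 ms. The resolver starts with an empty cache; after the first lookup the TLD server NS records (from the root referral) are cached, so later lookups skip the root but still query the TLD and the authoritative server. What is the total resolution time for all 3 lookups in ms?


Lookup 1 (cold cache): local + root + TLD + auth = 8 + 50 + 40 + 15 = 113 ms
Lookups 2..3 (TLD NS cached -> skip root; new domain -> still ask TLD and auth): local + TLD + auth = 8 + 40 + 15 = 63 ms each
Remaining 2 lookups: 2 * 63 = 126 ms
Total = 113 + 126 = 239 ms

239


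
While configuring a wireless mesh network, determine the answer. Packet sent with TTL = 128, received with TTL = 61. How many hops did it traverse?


Given: initial TTL = 128, received TTL = 61
Hops = initial TTL - received TTL
Hops = 128 - 61 = 67

67


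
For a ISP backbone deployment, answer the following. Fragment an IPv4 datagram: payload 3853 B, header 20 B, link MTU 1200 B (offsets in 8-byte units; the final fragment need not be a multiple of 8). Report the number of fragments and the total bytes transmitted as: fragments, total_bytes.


Max data per non-final fragment = floor((MTU - header)/8)*8 = floor((1200 - 20)/8)*8 = floor(1180/8)*8 = 1176 B
Final fragment needs no 8-byte alignment: it can carry up to MTU - header = 1180 B
Non-final fragments needed = ceil((payload - 1180) / 1176) = ceil(2673/1176) = ceil(2.2730) = 3
Number of fragments = 3 + 1 = 4
Fragment sizes (data): 3 * 1176 B + 325 B (last, 325 <= 1180 OK)
Total bytes sent = payload + n_frags * header = 3853 + 4*20 = 3853 + 80 = 3933 B

4, 3933


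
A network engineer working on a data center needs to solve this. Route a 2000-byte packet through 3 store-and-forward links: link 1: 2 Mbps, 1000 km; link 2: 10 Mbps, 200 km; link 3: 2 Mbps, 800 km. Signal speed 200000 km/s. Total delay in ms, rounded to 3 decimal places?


Packet = 2000 bytes = 16000 bits. Store-and-forward: sum (t_trans + t_prop) per link.
Link 1: t_trans = 16000/(2*10^6) s = 8.0000 ms; t_prop = 1000/200000 s = 5.0000 ms; subtotal = 13.0000 ms
Link 2: t_trans = 16000/(10*10^6) s = 1.6000 ms; t_prop = 200/200000 s = 1.0000 ms; subtotal = 2.6000 ms
Link 3: t_trans = 16000/(2*10^6) s = 8.0000 ms; t_prop = 800/200000 s = 4.0000 ms; subtotal = 12.0000 ms
End-to-end = 13.0000 + 2.6000 + 12.0000 = 27.6000 ms -> 27.600 ms (3 dp)

27.600


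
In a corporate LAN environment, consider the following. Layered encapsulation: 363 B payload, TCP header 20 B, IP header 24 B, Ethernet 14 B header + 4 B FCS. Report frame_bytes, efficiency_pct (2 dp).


TCP segment = 363 + 20 = 383 B
IP packet = 383 + 24 = 407 B
Ethernet frame = 407 + 14 + 4 = 425 B
Efficiency = app / frame = 363 / 425 = 0.854118 = 85.4118% -> 85.41% (2 dp)

425, 85.41


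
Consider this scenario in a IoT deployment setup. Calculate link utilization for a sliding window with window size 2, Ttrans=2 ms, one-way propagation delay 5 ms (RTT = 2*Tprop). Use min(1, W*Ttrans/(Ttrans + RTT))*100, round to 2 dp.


Given: W = 2, Ttrans = 2 ms, RTT = 10 ms (= 2 * Tprop, Tprop = 5 ms)
Cycle time = Ttrans + RTT = 2 + 10 = 12 ms (first packet sent until its ACK returns)
W * Ttrans = 2 * 2 = 4 ms of sending per cycle
W * Ttrans / (Ttrans + RTT) = 4 / 12 = 0.333333
U = min(1, 0.333333) = 0.333333
U% = 33.33%

33.33


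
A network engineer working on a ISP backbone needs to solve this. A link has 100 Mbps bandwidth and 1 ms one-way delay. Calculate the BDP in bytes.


Given: bandwidth = 100 Mbps, delay = 1 ms
BDP in bits = 100 * 10^6 * 1 / 1000
BDP in bits = 100000
BDP in bytes = 100000 / 8 = 12500

12500


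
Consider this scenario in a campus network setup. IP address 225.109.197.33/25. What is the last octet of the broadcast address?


Given: IP = 225.109.197.33, prefix = /25
Host bits = 32 - 25 = 7
Network last octet = 33 AND mask = 0
Host part size = 2^7 - 1 = 127
Broadcast last octet = 0 OR 127 = 127

127


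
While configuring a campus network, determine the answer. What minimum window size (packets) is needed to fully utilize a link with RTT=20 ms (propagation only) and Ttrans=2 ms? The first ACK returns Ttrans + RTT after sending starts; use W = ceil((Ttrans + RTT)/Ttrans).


Given: Ttrans = 2 ms, RTT = 20 ms (= 2 * Tprop, Tprop = 10 ms)
Time until first ACK returns = Ttrans + RTT = 2 + 20 = 22 ms
Need W * Ttrans >= Ttrans + RTT  ->  W >= (Ttrans + RTT) / Ttrans
(Ttrans + RTT) / Ttrans = 22 / 2 = 11
W_min = ceil(11) = 11

11


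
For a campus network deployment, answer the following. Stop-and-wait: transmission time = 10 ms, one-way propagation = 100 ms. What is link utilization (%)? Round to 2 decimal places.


Given: Ttrans = 10 ms, Tprop = 100 ms
RTT = 2 * Tprop = 2 * 100 = 200 ms
U = Ttrans / (Ttrans + RTT)
U = 10 / (10 + 200)
U = 10 / 210 = 0.047619
U% = 4.76%

4.76


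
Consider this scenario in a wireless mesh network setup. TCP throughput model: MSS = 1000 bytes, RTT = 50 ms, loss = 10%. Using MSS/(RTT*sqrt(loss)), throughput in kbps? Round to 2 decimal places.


Given: MSS = 1000 bytes, RTT = 50 ms, loss = 10%
RTT in seconds = 50 / 1000 = 0.05
Loss rate = 10% = 0.1
sqrt(loss) = sqrt(0.1) = 0.316227766017
Throughput (bytes/s) = 1000 / (0.05 * 0.316227766017) = 63245.5532
Throughput (kbps) = 63245.5532 * 8 / 1000 = 505.964426 -> 505.96 kbps (2 dp)

505.96


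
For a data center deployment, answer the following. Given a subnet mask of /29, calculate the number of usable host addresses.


Given: subnet mask /29
Host bits = 32 - 29 = 3
Total addresses = 2^3 = 8
Usable hosts = 8 - 2 (network + broadcast) = 6

6


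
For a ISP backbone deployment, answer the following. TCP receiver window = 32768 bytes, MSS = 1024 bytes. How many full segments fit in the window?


Given: RWND = 32768 bytes, MSS = 1024 bytes
Full segments = floor(RWND / MSS)
Full segments = floor(32768 / 1024)
Full segments = floor(32.0) = 32

32


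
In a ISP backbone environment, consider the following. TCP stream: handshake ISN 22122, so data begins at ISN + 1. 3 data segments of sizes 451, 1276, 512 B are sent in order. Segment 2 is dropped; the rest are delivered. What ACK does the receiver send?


SYN uses sequence number 22122; first data byte = ISN + 1 = 22123.
Segment 1: SEQ = 22123, len = 451 B, covers [22123, 22573]
Segment 2: SEQ = 22574, len = 1276 B, covers [22574, 23849] [LOST]
Segment 3: SEQ = 23850, len = 512 B, covers [23850, 24361]
In-order data received: bytes [22123, 22573] (segments 1..1).
Segment 2 missing -> gap begins at byte 22574; later segments buffered out of order.
Cumulative ACK = next expected in-order byte = 22123 + 451 = 22574

22574


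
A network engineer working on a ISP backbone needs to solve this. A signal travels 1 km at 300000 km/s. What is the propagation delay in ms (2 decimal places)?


Given: distance = 1 km, speed = 300000 km/s
Delay = distance / speed = 1 / 300000 seconds
Delay in ms = 1 * 1000 / 300000
Delay = 0.0033 ms
Rounded to 2 dp = 0.00 ms

0.00


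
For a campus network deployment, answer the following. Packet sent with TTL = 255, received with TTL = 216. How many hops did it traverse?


Given: initial TTL = 255, received TTL = 216
Hops = initial TTL - received TTL
Hops = 255 - 216 = 39

39


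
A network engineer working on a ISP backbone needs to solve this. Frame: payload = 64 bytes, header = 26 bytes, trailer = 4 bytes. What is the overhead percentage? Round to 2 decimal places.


Given: payload = 64 B, header = 26 B, trailer = 4 B
Overhead bytes = header + trailer = 26 + 4 = 30
Total frame = payload + overhead = 64 + 30 = 94
Overhead % = 30 / 94 * 100 = 31.9149% -> 31.91% (2 dp)

31.91


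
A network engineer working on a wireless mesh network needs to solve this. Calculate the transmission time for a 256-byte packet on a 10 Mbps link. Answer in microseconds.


Given: packet = 256 bytes, bandwidth = 10 Mbps
Packet in bits = 256 * 8 = 2048 bits
Bandwidth = 10 * 10^6 = 10000000 bps
Time = 2048 / 10000000 seconds
Time in us = 2048 * 10^6 / 10000000 = 204.8

204.8


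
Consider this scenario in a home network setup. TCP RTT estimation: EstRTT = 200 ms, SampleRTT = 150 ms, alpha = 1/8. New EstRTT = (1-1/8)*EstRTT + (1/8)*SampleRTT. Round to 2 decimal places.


Given: EstRTT = 200 ms, SampleRTT = 150 ms, alpha = 1/8
New EstRTT = (1 - alpha) * EstRTT + alpha * SampleRTT
(7/8) * 200 = 175
(1/8) * 150 = 18.75
New EstRTT = 175 + 18.75 = 193.75 ms -> 193.75 ms (2 dp)

193.75


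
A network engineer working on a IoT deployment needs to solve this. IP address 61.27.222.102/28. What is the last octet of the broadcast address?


Given: IP = 61.27.222.102, prefix = /28
Host bits = 32 - 28 = 4
Network last octet = 102 AND mask = 96
Host part size = 2^4 - 1 = 15
Broadcast last octet = 96 OR 15 = 111

111


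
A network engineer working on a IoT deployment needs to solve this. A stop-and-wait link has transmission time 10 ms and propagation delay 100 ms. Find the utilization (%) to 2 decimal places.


Given: Ttrans = 10 ms, Tprop = 100 ms
RTT = 2 * Tprop = 2 * 100 = 200 ms
U = Ttrans / (Ttrans + RTT)
U = 10 / (10 + 200)
U = 10 / 210 = 0.047619
U% = 4.76%

4.76


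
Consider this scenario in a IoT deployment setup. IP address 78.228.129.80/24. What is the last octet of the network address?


Given: IP = 78.228.129.80, prefix = /24
Subnet mask = 255.255.255.0
Last octet of IP: 80
Last octet of mask: 0
Network last octet = 80 AND 0 = 0

0


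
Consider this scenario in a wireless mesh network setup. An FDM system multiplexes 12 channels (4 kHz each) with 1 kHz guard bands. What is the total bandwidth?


Given: 12 channels, 4 kHz each, guard = 1 kHz
Channel bandwidth = 12 * 4 = 48 kHz
Guard bands = 11 gaps * 1 kHz = 11 kHz
Total = 48 + 11 = 59 kHz

59


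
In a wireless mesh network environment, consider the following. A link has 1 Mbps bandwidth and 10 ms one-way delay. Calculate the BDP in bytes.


Given: bandwidth = 1 Mbps, delay = 10 ms
BDP in bits = 1 * 10^6 * 10 / 1000
BDP in bits = 10000
BDP in bytes = 10000 / 8 = 1250

1250


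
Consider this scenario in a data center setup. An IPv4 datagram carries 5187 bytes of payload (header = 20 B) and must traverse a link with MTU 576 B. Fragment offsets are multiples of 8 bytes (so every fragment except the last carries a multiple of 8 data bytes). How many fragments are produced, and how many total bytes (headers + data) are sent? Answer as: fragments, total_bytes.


Max data per non-final fragment = floor((MTU - header)/8)*8 = floor((576 - 20)/8)*8 = floor(556/8)*8 = 552 B
Final fragment needs no 8-byte alignment: it can carry up to MTU - header = 556 B
Non-final fragments needed = ceil((payload - 556) / 552) = ceil(4631/552) = ceil(8.3895) = 9
Number of fragments = 9 + 1 = 10
Fragment sizes (data): 9 * 552 B + 219 B (last, 219 <= 556 OK)
Total bytes sent = payload + n_frags * header = 5187 + 10*20 = 5187 + 200 = 5387 B

10, 5387


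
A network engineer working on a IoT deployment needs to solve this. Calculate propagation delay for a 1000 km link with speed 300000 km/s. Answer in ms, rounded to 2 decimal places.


Given: distance = 1000 km, speed = 300000 km/s
Delay = distance / speed = 1000 / 300000 seconds
Delay in ms = 1000 * 1000 / 300000
Delay = 3.3333 ms
Rounded to 2 dp = 3.33 ms

3.33


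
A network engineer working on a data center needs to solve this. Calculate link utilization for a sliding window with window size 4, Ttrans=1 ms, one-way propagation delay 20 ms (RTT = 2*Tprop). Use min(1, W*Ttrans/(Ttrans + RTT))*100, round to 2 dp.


Given: W = 4, Ttrans = 1 ms, RTT = 40 ms (= 2 * Tprop, Tprop = 20 ms)
Cycle time = Ttrans + RTT = 1 + 40 = 41 ms (first packet sent until its ACK returns)
W * Ttrans = 4 * 1 = 4 ms of sending per cycle
W * Ttrans / (Ttrans + RTT) = 4 / 41 = 0.097561
U = min(1, 0.097561) = 0.097561
U% = 9.76%

9.76


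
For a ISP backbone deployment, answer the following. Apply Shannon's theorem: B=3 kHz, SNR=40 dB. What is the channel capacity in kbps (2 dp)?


Given: B = 3 kHz, SNR = 40 dB
SNR linear = 10^(40/10) = 10000
1 + SNR = 10001
log2(10001) = 13.2878566418
C = 3 * 1000 * 13.2878566418 = 39863.5699 bps
C = 39.863570 kbps -> 39.86 kbps (2 dp)

39.86


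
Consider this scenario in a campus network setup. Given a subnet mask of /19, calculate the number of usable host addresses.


Given: subnet mask /19
Host bits = 32 - 19 = 13
Total addresses = 2^13 = 8192
Usable hosts = 8192 - 2 (network + broadcast) = 8190

8190


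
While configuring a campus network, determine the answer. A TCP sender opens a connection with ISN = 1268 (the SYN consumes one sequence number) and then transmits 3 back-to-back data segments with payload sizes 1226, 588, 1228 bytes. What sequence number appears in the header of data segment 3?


The SYN occupies sequence number ISN = 1268, so the first data byte is ISN + 1 = 1269.
SEQ of data segment i = (ISN + 1) + sum of payload sizes of segments 1..i-1.
Segment 1: SEQ = 1269, payload = 1226 bytes
Segment 2: SEQ = 2495, payload = 588 bytes
Segment 3: SEQ = 3083, payload = 1228 bytes
SEQ of segment 3 = 1269 + 1226 + 588 = 3083

3083


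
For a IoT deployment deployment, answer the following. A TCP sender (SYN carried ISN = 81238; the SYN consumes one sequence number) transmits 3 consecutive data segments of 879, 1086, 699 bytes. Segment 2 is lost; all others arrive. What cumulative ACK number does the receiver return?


SYN uses sequence number 81238; first data byte = ISN + 1 = 81239.
Segment 1: SEQ = 81239, len = 879 B, covers [81239, 82117]
Segment 2: SEQ = 82118, len = 1086 B, covers [82118, 83203] [LOST]
Segment 3: SEQ = 83204, len = 699 B, covers [83204, 83902]
In-order data received: bytes [81239, 82117] (segments 1..1).
Segment 2 missing -> gap begins at byte 82118; later segments buffered out of order.
Cumulative ACK = next expected in-order byte = 81239 + 879 = 82118

82118


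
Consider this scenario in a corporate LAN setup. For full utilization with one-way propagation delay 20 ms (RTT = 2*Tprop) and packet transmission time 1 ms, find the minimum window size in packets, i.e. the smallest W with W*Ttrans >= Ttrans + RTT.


Given: Ttrans = 1 ms, RTT = 40 ms (= 2 * Tprop, Tprop = 20 ms)
Time until first ACK returns = Ttrans + RTT = 1 + 40 = 41 ms
Need W * Ttrans >= Ttrans + RTT  ->  W >= (Ttrans + RTT) / Ttrans
(Ttrans + RTT) / Ttrans = 41 / 1 = 41
W_min = ceil(41) = 41

41


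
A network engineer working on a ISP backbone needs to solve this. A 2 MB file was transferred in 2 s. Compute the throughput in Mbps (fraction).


Given: file = 2 MB, time = 2 s
File in Mb = 2 * 8 = 16 Mb
Throughput = 16 / 2 Mbps
Throughput = 8 Mbps

8


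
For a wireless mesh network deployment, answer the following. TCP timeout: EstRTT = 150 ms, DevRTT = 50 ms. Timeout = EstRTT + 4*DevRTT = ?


Given: EstRTT = 150 ms, DevRTT = 50 ms
Timeout = EstRTT + 4 * DevRTT
4 * DevRTT = 4 * 50 = 200
Timeout = 150 + 200 = 350 ms

350


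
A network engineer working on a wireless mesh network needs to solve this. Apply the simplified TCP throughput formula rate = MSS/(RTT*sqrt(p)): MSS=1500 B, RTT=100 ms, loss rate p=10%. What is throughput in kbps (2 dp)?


Given: MSS = 1500 bytes, RTT = 100 ms, loss = 10%
RTT in seconds = 100 / 1000 = 0.1
Loss rate = 10% = 0.1
sqrt(loss) = sqrt(0.1) = 0.316227766017
Throughput (bytes/s) = 1500 / (0.1 * 0.316227766017) = 47434.1649
Throughput (kbps) = 47434.1649 * 8 / 1000 = 379.473319 -> 379.47 kbps (2 dp)

379.47


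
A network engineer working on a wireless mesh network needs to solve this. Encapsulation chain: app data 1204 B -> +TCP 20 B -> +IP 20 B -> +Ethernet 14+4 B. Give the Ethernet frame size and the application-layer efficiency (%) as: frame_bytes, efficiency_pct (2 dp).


TCP segment = 1204 + 20 = 1224 B
IP packet = 1224 + 20 = 1244 B
Ethernet frame = 1244 + 14 + 4 = 1262 B
Efficiency = app / frame = 1204 / 1262 = 0.954041 = 95.4041% -> 95.40% (2 dp)

1262, 95.40


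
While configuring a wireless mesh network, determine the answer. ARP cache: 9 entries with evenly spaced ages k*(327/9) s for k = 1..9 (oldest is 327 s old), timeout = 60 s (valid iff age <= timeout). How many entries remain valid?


Ages are k * 327/9 s for k = 1..9 (spacing = 36.3333 s).
Entry k is valid iff k * 327/9 <= 60 iff k <= 9 * 60 / 327 = 1.6514
n_valid = floor(1.6514) = 1
(n_stale = 9 - 1 = 8)

1


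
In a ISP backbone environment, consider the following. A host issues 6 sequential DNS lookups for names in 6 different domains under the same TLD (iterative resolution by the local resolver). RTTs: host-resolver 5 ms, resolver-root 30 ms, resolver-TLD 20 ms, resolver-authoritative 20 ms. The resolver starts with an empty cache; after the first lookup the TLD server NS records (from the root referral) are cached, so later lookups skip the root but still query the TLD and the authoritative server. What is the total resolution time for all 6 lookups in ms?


Lookup 1 (cold cache): local + root + TLD + auth = 5 + 30 + 20 + 20 = 75 ms
Lookups 2..6 (TLD NS cached -> skip root; new domain -> still ask TLD and auth): local + TLD + auth = 5 + 20 + 20 = 45 ms each
Remaining 5 lookups: 5 * 45 = 225 ms
Total = 75 + 225 = 300 ms

300


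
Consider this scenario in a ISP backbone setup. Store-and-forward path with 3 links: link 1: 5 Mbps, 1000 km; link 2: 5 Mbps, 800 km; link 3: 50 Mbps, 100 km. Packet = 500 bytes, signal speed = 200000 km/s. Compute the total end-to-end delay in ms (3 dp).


Packet = 500 bytes = 4000 bits. Store-and-forward: sum (t_trans + t_prop) per link.
Link 1: t_trans = 4000/(5*10^6) s = 0.8000 ms; t_prop = 1000/200000 s = 5.0000 ms; subtotal = 5.8000 ms
Link 2: t_trans = 4000/(5*10^6) s = 0.8000 ms; t_prop = 800/200000 s = 4.0000 ms; subtotal = 4.8000 ms
Link 3: t_trans = 4000/(50*10^6) s = 0.0800 ms; t_prop = 100/200000 s = 0.5000 ms; subtotal = 0.5800 ms
End-to-end = 5.8000 + 4.8000 + 0.5800 = 11.1800 ms -> 11.180 ms (3 dp)

11.180


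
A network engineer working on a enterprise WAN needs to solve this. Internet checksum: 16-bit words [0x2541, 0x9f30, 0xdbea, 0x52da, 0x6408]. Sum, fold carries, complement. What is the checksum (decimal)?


Given words: [0x2541, 0x9f30, 0xdbea, 0x52da, 0x6408]
Step 1: Sum all words
Raw sum = 9537 + 40752 + 56298 + 21210 + 25608 = 153405
Step 2: Fold carry: (22333 + 2) = 22335
One's complement = ~22335 & 0xFFFF = 43200

43200


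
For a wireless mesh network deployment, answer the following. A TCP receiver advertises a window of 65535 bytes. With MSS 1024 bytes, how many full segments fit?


Given: RWND = 65535 bytes, MSS = 1024 bytes
Full segments = floor(RWND / MSS)
Full segments = floor(65535 / 1024)
Full segments = floor(63.999) = 63

63


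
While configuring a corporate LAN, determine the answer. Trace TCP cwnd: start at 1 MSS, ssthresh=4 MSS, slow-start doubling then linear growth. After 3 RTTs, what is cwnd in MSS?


RTT 0: cwnd = 1 MSS (initial)
RTT 1: cwnd = 2 MSS (slow start, doubled)
RTT 2: cwnd = 4 MSS (slow start, doubled)
RTT 3: cwnd = 5 MSS (congestion avoidance, +1)

5


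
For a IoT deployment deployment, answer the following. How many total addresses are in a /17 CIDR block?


Given: CIDR prefix /17
Host bits = 32 - 17 = 15
Total addresses = 2^15 = 32768

32768


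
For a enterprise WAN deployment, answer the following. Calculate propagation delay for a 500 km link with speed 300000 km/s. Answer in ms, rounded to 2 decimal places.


Given: distance = 500 km, speed = 300000 km/s
Delay = distance / speed = 500 / 300000 seconds
Delay in ms = 500 * 1000 / 300000
Delay = 1.6667 ms
Rounded to 2 dp = 1.67 ms

1.67


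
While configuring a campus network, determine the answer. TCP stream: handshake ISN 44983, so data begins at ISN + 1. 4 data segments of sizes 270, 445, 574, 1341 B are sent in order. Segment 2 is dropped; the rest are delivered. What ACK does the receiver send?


SYN uses sequence number 44983; first data byte = ISN + 1 = 44984.
Segment 1: SEQ = 44984, len = 270 B, covers [44984, 45253]
Segment 2: SEQ = 45254, len = 445 B, covers [45254, 45698] [LOST]
Segment 3: SEQ = 45699, len = 574 B, covers [45699, 46272]
Segment 4: SEQ = 46273, len = 1341 B, covers [46273, 47613]
In-order data received: bytes [44984, 45253] (segments 1..1).
Segment 2 missing -> gap begins at byte 45254; later segments buffered out of order.
Cumulative ACK = next expected in-order byte = 44984 + 270 = 45254

45254


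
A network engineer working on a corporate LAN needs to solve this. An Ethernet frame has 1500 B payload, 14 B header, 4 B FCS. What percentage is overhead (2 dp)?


Given: payload = 1500 B, header = 14 B, trailer = 4 B
Overhead bytes = header + trailer = 14 + 4 = 18
Total frame = payload + overhead = 1500 + 18 = 1518
Overhead % = 18 / 1518 * 100 = 1.1858% -> 1.19% (2 dp)

1.19


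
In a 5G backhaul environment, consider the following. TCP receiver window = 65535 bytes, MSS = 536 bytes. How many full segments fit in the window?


Given: RWND = 65535 bytes, MSS = 536 bytes
Full segments = floor(RWND / MSS)
Full segments = floor(65535 / 536)
Full segments = floor(122.2668) = 122

122


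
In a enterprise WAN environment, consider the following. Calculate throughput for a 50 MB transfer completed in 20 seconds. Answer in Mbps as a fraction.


Given: file = 50 MB, time = 20 s
File in Mb = 50 * 8 = 400 Mb
Throughput = 400 / 20 Mbps
Throughput = 20 Mbps

20


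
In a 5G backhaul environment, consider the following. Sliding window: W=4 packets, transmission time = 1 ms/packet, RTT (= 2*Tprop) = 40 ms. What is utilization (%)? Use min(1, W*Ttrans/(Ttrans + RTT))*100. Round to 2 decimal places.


Given: W = 4, Ttrans = 1 ms, RTT = 40 ms (= 2 * Tprop, Tprop = 20 ms)
Cycle time = Ttrans + RTT = 1 + 40 = 41 ms (first packet sent until its ACK returns)
W * Ttrans = 4 * 1 = 4 ms of sending per cycle
W * Ttrans / (Ttrans + RTT) = 4 / 41 = 0.097561
U = min(1, 0.097561) = 0.097561
U% = 9.76%

9.76


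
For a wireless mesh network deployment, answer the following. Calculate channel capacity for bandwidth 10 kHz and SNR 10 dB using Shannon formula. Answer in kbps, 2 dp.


Given: B = 10 kHz, SNR = 10 dB
SNR linear = 10^(10/10) = 10
1 + SNR = 11
log2(11) = 3.4594316186
C = 10 * 1000 * 3.4594316186 = 34594.3162 bps
C = 34.594316 kbps -> 34.59 kbps (2 dp)

34.59


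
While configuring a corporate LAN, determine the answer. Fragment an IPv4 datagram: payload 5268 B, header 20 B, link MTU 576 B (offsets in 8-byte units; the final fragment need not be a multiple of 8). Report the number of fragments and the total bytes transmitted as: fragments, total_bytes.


Max data per non-final fragment = floor((MTU - header)/8)*8 = floor((576 - 20)/8)*8 = floor(556/8)*8 = 552 B
Final fragment needs no 8-byte alignment: it can carry up to MTU - header = 556 B
Non-final fragments needed = ceil((payload - 556) / 552) = ceil(4712/552) = ceil(8.5362) = 9
Number of fragments = 9 + 1 = 10
Fragment sizes (data): 9 * 552 B + 300 B (last, 300 <= 556 OK)
Total bytes sent = payload + n_frags * header = 5268 + 10*20 = 5268 + 200 = 5468 B

10, 5468


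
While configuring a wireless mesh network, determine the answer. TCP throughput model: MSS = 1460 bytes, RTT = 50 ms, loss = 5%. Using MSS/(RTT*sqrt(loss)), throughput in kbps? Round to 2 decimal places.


Given: MSS = 1460 bytes, RTT = 50 ms, loss = 5%
RTT in seconds = 50 / 1000 = 0.05
Loss rate = 5% = 0.05
sqrt(loss) = sqrt(0.05) = 0.223606797750
Throughput (bytes/s) = 1460 / (0.05 * 0.223606797750) = 130586.3699
Throughput (kbps) = 130586.3699 * 8 / 1000 = 1044.690959 -> 1044.69 kbps (2 dp)

1044.69


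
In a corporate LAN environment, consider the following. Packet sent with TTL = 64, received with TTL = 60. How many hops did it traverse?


Given: initial TTL = 64, received TTL = 60
Hops = initial TTL - received TTL
Hops = 64 - 60 = 4

4


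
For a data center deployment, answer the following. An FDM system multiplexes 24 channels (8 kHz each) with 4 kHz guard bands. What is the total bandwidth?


Given: 24 channels, 8 kHz each, guard = 4 kHz
Channel bandwidth = 24 * 8 = 192 kHz
Guard bands = 23 gaps * 4 kHz = 92 kHz
Total = 192 + 92 = 284 kHz

284


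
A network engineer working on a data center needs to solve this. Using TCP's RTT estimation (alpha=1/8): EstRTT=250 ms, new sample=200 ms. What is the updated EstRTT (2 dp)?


Given: EstRTT = 250 ms, SampleRTT = 200 ms, alpha = 1/8
New EstRTT = (1 - alpha) * EstRTT + alpha * SampleRTT
(7/8) * 250 = 218.75
(1/8) * 200 = 25
New EstRTT = 218.75 + 25 = 243.75 ms -> 243.75 ms (2 dp)

243.75


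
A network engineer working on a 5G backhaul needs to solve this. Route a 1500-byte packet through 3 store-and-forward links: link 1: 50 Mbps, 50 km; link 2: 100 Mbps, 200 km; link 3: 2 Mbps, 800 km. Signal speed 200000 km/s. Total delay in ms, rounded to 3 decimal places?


Packet = 1500 bytes = 12000 bits. Store-and-forward: sum (t_trans + t_prop) per link.
Link 1: t_trans = 12000/(50*10^6) s = 0.2400 ms; t_prop = 50/200000 s = 0.2500 ms; subtotal = 0.4900 ms
Link 2: t_trans = 12000/(100*10^6) s = 0.1200 ms; t_prop = 200/200000 s = 1.0000 ms; subtotal = 1.1200 ms
Link 3: t_trans = 12000/(2*10^6) s = 6.0000 ms; t_prop = 800/200000 s = 4.0000 ms; subtotal = 10.0000 ms
End-to-end = 0.4900 + 1.1200 + 10.0000 = 11.6100 ms -> 11.610 ms (3 dp)

11.610


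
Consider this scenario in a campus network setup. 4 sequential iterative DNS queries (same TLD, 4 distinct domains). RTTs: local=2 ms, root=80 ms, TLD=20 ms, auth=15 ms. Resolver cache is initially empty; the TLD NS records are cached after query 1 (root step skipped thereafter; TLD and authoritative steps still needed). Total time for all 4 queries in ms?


Lookup 1 (cold cache): local + root + TLD + auth = 2 + 80 + 20 + 15 = 117 ms
Lookups 2..4 (TLD NS cached -> skip root; new domain -> still ask TLD and auth): local + TLD + auth = 2 + 20 + 15 = 37 ms each
Remaining 3 lookups: 3 * 37 = 111 ms
Total = 117 + 111 = 228 ms

228


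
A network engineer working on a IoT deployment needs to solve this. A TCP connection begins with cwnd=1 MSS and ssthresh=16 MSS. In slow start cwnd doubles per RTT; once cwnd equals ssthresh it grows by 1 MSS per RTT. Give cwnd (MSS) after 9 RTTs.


RTT 0: cwnd = 1 MSS (initial)
RTT 1: cwnd = 2 MSS (slow start, doubled)
RTT 2: cwnd = 4 MSS (slow start, doubled)
RTT 3: cwnd = 8 MSS (slow start, doubled)
RTT 4: cwnd = 16 MSS (slow start, doubled)
RTT 5: cwnd = 17 MSS (congestion avoidance, +1)
RTT 6: cwnd = 18 MSS (congestion avoidance, +1)
RTT 7: cwnd = 19 MSS (congestion avoidance, +1)
RTT 8: cwnd = 20 MSS (congestion avoidance, +1)
RTT 9: cwnd = 21 MSS (congestion avoidance, +1)

21


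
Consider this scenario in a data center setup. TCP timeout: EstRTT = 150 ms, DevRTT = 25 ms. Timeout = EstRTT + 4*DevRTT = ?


Given: EstRTT = 150 ms, DevRTT = 25 ms
Timeout = EstRTT + 4 * DevRTT
4 * DevRTT = 4 * 25 = 100
Timeout = 150 + 100 = 250 ms

250


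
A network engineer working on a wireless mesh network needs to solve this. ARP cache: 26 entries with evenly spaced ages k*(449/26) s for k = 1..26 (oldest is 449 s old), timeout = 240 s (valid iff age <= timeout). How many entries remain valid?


Ages are k * 449/26 s for k = 1..26 (spacing = 17.2692 s).
Entry k is valid iff k * 449/26 <= 240 iff k <= 26 * 240 / 449 = 13.8976
n_valid = floor(13.8976) = 13
(n_stale = 26 - 13 = 13)

13


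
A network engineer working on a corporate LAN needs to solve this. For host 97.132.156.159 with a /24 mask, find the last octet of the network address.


Given: IP = 97.132.156.159, prefix = /24
Subnet mask = 255.255.255.0
Last octet of IP: 159
Last octet of mask: 0
Network last octet = 159 AND 0 = 0

0


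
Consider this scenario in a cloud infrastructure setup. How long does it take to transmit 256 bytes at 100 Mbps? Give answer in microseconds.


Given: packet = 256 bytes, bandwidth = 100 Mbps
Packet in bits = 256 * 8 = 2048 bits
Bandwidth = 100 * 10^6 = 100000000 bps
Time = 2048 / 100000000 seconds
Time in us = 2048 * 10^6 / 100000000 = 20.48

20.48


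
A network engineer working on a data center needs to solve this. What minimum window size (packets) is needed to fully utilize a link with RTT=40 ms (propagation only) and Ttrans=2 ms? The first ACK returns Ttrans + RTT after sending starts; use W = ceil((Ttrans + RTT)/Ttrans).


Given: Ttrans = 2 ms, RTT = 40 ms (= 2 * Tprop, Tprop = 20 ms)
Time until first ACK returns = Ttrans + RTT = 2 + 40 = 42 ms
Need W * Ttrans >= Ttrans + RTT  ->  W >= (Ttrans + RTT) / Ttrans
(Ttrans + RTT) / Ttrans = 42 / 2 = 21
W_min = ceil(21) = 21

21


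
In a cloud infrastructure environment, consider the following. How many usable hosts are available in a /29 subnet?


Given: subnet mask /29
Host bits = 32 - 29 = 3
Total addresses = 2^3 = 8
Usable hosts = 8 - 2 (network + broadcast) = 6

6


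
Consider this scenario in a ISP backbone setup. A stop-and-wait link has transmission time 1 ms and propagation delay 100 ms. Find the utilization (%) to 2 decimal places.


Given: Ttrans = 1 ms, Tprop = 100 ms
RTT = 2 * Tprop = 2 * 100 = 200 ms
U = Ttrans / (Ttrans + RTT)
U = 1 / (1 + 200)
U = 1 / 201 = 0.004975
U% = 0.50%

0.50


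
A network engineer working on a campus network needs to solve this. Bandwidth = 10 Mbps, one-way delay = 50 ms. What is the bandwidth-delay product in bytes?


Given: bandwidth = 10 Mbps, delay = 50 ms
BDP in bits = 10 * 10^6 * 50 / 1000
BDP in bits = 500000
BDP in bytes = 500000 / 8 = 62500

62500


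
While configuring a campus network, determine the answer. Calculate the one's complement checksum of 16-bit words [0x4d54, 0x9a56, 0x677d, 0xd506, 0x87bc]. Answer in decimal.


Given words: [0x4d54, 0x9a56, 0x677d, 0xd506, 0x87bc]
Step 1: Sum all words
Raw sum = 19796 + 39510 + 26493 + 54534 + 34748 = 175081
Step 2: Fold carry: (44009 + 2) = 44011
One's complement = ~44011 & 0xFFFF = 21524

21524


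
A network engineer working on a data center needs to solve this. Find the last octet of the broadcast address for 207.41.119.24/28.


Given: IP = 207.41.119.24, prefix = /28
Host bits = 32 - 28 = 4
Network last octet = 24 AND mask = 16
Host part size = 2^4 - 1 = 15
Broadcast last octet = 16 OR 15 = 31

31


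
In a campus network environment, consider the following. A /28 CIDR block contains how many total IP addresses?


Given: CIDR prefix /28
Host bits = 32 - 28 = 4
Total addresses = 2^4 = 16

16


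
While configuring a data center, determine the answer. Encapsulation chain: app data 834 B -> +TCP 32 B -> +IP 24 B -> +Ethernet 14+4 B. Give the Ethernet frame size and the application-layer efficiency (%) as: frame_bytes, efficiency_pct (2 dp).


TCP segment = 834 + 32 = 866 B
IP packet = 866 + 24 = 890 B
Ethernet frame = 890 + 14 + 4 = 908 B
Efficiency = app / frame = 834 / 908 = 0.918502 = 91.8502% -> 91.85% (2 dp)

908, 91.85


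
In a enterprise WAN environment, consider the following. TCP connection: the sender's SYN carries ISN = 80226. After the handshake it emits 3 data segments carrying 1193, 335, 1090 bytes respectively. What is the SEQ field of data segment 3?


The SYN occupies sequence number ISN = 80226, so the first data byte is ISN + 1 = 80227.
SEQ of data segment i = (ISN + 1) + sum of payload sizes of segments 1..i-1.
Segment 1: SEQ = 80227, payload = 1193 bytes
Segment 2: SEQ = 81420, payload = 335 bytes
Segment 3: SEQ = 81755, payload = 1090 bytes
SEQ of segment 3 = 80227 + 1193 + 335 = 81755

81755


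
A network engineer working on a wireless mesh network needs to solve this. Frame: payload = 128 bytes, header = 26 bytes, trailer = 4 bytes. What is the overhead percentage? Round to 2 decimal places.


Given: payload = 128 B, header = 26 B, trailer = 4 B
Overhead bytes = header + trailer = 26 + 4 = 30
Total frame = payload + overhead = 128 + 30 = 158
Overhead % = 30 / 158 * 100 = 18.9873% -> 18.99% (2 dp)

18.99


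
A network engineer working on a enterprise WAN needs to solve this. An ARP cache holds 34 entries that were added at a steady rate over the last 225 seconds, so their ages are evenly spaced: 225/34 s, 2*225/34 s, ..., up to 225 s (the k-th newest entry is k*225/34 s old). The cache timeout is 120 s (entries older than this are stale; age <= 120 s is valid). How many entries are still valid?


Ages are k * 225/34 s for k = 1..34 (spacing = 6.6176 s).
Entry k is valid iff k * 225/34 <= 120 iff k <= 34 * 120 / 225 = 18.1333
n_valid = floor(18.1333) = 18
(n_stale = 34 - 18 = 16)

18


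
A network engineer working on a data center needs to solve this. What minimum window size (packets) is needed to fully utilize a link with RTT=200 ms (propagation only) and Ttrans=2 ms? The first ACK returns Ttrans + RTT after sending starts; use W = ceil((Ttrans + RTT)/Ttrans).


Given: Ttrans = 2 ms, RTT = 200 ms (= 2 * Tprop, Tprop = 100 ms)
Time until first ACK returns = Ttrans + RTT = 2 + 200 = 202 ms
Need W * Ttrans >= Ttrans + RTT  ->  W >= (Ttrans + RTT) / Ttrans
(Ttrans + RTT) / Ttrans = 202 / 2 = 101
W_min = ceil(101) = 101

101


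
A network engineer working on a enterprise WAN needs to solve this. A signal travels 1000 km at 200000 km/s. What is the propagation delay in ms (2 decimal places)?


Given: distance = 1000 km, speed = 200000 km/s
Delay = distance / speed = 1000 / 200000 seconds
Delay in ms = 1000 * 1000 / 200000
Delay = 5.0000 ms
Rounded to 2 dp = 5.00 ms

5.00


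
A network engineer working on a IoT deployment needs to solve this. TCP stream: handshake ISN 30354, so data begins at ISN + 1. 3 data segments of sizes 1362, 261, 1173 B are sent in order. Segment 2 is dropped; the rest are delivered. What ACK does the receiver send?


SYN uses sequence number 30354; first data byte = ISN + 1 = 30355.
Segment 1: SEQ = 30355, len = 1362 B, covers [30355, 31716]
Segment 2: SEQ = 31717, len = 261 B, covers [31717, 31977] [LOST]
Segment 3: SEQ = 31978, len = 1173 B, covers [31978, 33150]
In-order data received: bytes [30355, 31716] (segments 1..1).
Segment 2 missing -> gap begins at byte 31717; later segments buffered out of order.
Cumulative ACK = next expected in-order byte = 30355 + 1362 = 31717

31717


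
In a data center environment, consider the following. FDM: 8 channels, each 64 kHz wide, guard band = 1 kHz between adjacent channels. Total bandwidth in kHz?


Given: 8 channels, 64 kHz each, guard = 1 kHz
Channel bandwidth = 8 * 64 = 512 kHz
Guard bands = 7 gaps * 1 kHz = 7 kHz
Total = 512 + 7 = 519 kHz

519
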